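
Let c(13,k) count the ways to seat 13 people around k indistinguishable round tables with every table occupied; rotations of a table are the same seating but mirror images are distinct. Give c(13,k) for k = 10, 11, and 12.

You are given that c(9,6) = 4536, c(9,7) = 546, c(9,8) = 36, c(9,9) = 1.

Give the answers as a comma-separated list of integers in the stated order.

i=10: T(10,7)=4536+9·546=9450 | T(10,8)=546+9·36=870 | T(10,9)=36+9·1=45 | T(10,10)=1+9·0=1
i=11: T(11,8)=9450+10·870=18150 | T(11,9)=870+10·45=1320 | T(11,10)=45+10·1=55 | T(11,11)=1+10·0=1
i=12: T(12,9)=18150+11·1320=32670 | T(12,10)=1320+11·55=1925 | T(12,11)=55+11·1=66 | T(12,12)=1+11·0=1
i=13: T(13,10)=32670+12·1925=55770 | T(13,11)=1925+12·66=2717 | T(13,12)=66+12·1=78
Read c(13,10) = 55770, c(13,11) = 2717, c(13,12) = 78.

55770, 2717, 78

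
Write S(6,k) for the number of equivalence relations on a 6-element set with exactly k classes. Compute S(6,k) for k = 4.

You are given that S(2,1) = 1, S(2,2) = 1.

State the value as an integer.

65

row 3: T[3][1]=1·1+0=1  T[3][2]=2·1+1=3  T[3][3]=3·0+1=1
row 4: T[4][2]=2·3+1=7  T[4][3]=3·1+3=6  T[4][4]=4·0+1=1
row 5: T[5][3]=3·6+7=25  T[5][4]=4·1+6=10
row 6: T[6][4]=4·10+25=65
Read S(6,4) = 65.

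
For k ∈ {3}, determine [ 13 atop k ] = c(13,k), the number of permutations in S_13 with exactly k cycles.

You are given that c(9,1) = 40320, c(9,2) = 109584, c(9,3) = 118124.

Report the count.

i=10: T(10,1)=0+9·40320=362880 | T(10,2)=40320+9·109584=1026576 | T(10,3)=109584+9·118124=1172700
i=11: T(11,1)=0+10·362880=3628800 | T(11,2)=362880+10·1026576=10628640 | T(11,3)=1026576+10·1172700=12753576
i=12: T(12,2)=3628800+11·10628640=120543840 | T(12,3)=10628640+11·12753576=150917976
i=13: T(13,3)=120543840+12·150917976=1931559552
Read c(13,3) = 1931559552.

1931559552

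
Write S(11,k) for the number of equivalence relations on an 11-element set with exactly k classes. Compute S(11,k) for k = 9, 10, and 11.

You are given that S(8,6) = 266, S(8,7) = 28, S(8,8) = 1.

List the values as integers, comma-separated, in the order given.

1155, 55, 1

r9: T_9,7=7×28+266=462; T_9,8=8×1+28=36; T_9,9=9×0+1=1
r10: T_10,8=8×36+462=750; T_10,9=9×1+36=45; T_10,10=10×0+1=1
r11: T_11,9=9×45+750=1155; T_11,10=10×1+45=55; T_11,11=11×0+1=1
Read S(11,9) = 1155, S(11,10) = 55, S(11,11) = 1.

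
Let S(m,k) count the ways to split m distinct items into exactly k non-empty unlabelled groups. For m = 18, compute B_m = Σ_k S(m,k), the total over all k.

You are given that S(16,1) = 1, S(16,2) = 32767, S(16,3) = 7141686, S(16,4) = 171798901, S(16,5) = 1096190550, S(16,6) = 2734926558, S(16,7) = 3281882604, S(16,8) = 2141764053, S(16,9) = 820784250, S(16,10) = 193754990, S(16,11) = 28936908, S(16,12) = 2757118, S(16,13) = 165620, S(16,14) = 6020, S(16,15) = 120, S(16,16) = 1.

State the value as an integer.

r17: T_17,1=1×1+0=1; T_17,2=2×32767+1=65535; T_17,3=3×7141686+32767=21457825; T_17,4=4×171798901+7141686=694337290; T_17,5=5×1096190550+171798901=5652751651; T_17,6=6×2734926558+1096190550=17505749898; T_17,7=7×3281882604+2734926558=25708104786; T_17,8=8×2141764053+3281882604=20415995028; T_17,9=9×820784250+2141764053=9528822303; T_17,10=10×193754990+820784250=2758334150; T_17,11=11×28936908+193754990=512060978; T_17,12=12×2757118+28936908=62022324; T_17,13=13×165620+2757118=4910178; T_17,14=14×6020+165620=249900; T_17,15=15×120+6020=7820; T_17,16=16×1+120=136; T_17,17=17×0+1=1
r18: T_18,1=1×1+0=1; T_18,2=2×65535+1=131071; T_18,3=3×21457825+65535=64439010; T_18,4=4×694337290+21457825=2798806985; T_18,5=5×5652751651+694337290=28958095545; T_18,6=6×17505749898+5652751651=110687251039; T_18,7=7×25708104786+17505749898=197462483400; T_18,8=8×20415995028+25708104786=189036065010; T_18,9=9×9528822303+20415995028=106175395755; T_18,10=10×2758334150+9528822303=37112163803; T_18,11=11×512060978+2758334150=8391004908; T_18,12=12×62022324+512060978=1256328866; T_18,13=13×4910178+62022324=125854638; T_18,14=14×249900+4910178=8408778; T_18,15=15×7820+249900=367200; T_18,16=16×136+7820=9996; T_18,17=17×1+136=153; T_18,18=18×0+1=1
B_18 = ΣS(18,k) = 1+131071+64439010+2798806985+28958095545+110687251039+197462483400+189036065010+106175395755+37112163803+8391004908+1256328866+125854638+8408778+367200+9996+153+1 = 682076806159

682076806159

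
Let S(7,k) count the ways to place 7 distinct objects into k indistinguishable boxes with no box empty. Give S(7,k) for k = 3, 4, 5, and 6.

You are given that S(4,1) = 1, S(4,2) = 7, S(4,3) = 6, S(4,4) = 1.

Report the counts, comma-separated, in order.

301, 350, 140, 21

r5: T_5,1=1×1+0=1; T_5,2=2×7+1=15; T_5,3=3×6+7=25; T_5,4=4×1+6=10; T_5,5=5×0+1=1
r6: T_6,2=2×15+1=31; T_6,3=3×25+15=90; T_6,4=4×10+25=65; T_6,5=5×1+10=15; T_6,6=6×0+1=1
r7: T_7,3=3×90+31=301; T_7,4=4×65+90=350; T_7,5=5×15+65=140; T_7,6=6×1+15=21
Read S(7,3) = 301, S(7,4) = 350, S(7,5) = 140, S(7,6) = 21.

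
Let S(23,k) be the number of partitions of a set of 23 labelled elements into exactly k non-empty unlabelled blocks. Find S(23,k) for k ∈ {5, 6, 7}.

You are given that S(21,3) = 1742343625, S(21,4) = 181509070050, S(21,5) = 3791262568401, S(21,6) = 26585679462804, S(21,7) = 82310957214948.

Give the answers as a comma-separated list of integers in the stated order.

96416888184100, 998969857983405, 4382641999117305

r22: T_22,4=4×181509070050+1742343625=727778623825; T_22,5=5×3791262568401+181509070050=19137821912055; T_22,6=6×26585679462804+3791262568401=163305339345225; T_22,7=7×82310957214948+26585679462804=602762379967440
r23: T_23,5=5×19137821912055+727778623825=96416888184100; T_23,6=6×163305339345225+19137821912055=998969857983405; T_23,7=7×602762379967440+163305339345225=4382641999117305
Read S(23,5) = 96416888184100, S(23,6) = 998969857983405, S(23,7) = 4382641999117305.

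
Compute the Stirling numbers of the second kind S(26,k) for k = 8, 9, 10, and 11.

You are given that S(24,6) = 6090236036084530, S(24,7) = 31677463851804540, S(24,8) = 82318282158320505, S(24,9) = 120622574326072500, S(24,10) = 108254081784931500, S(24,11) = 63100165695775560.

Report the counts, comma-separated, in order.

i=25: T(25,7)=6090236036084530+7·31677463851804540=227832482998716310 | T(25,8)=31677463851804540+8·82318282158320505=690223721118368580 | T(25,9)=82318282158320505+9·120622574326072500=1167921451092973005 | T(25,10)=120622574326072500+10·108254081784931500=1203163392175387500 | T(25,11)=108254081784931500+11·63100165695775560=802355904438462660
i=26: T(26,8)=227832482998716310+8·690223721118368580=5749622251945664950 | T(26,9)=690223721118368580+9·1167921451092973005=11201516780955125625 | T(26,10)=1167921451092973005+10·1203163392175387500=13199555372846848005 | T(26,11)=1203163392175387500+11·802355904438462660=10029078340998476760
Read S(26,8) = 5749622251945664950, S(26,9) = 11201516780955125625, S(26,10) = 13199555372846848005, S(26,11) = 10029078340998476760.

5749622251945664950, 11201516780955125625, 13199555372846848005, 10029078340998476760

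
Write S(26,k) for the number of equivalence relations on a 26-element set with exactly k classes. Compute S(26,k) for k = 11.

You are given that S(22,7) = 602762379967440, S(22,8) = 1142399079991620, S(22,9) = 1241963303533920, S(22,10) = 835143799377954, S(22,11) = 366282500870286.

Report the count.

i=23: T(23,8)=602762379967440+8·1142399079991620=9741955019900400 | T(23,9)=1142399079991620+9·1241963303533920=12320068811796900 | T(23,10)=1241963303533920+10·835143799377954=9593401297313460 | T(23,11)=835143799377954+11·366282500870286=4864251308951100
i=24: T(24,9)=9741955019900400+9·12320068811796900=120622574326072500 | T(24,10)=12320068811796900+10·9593401297313460=108254081784931500 | T(24,11)=9593401297313460+11·4864251308951100=63100165695775560
i=25: T(25,10)=120622574326072500+10·108254081784931500=1203163392175387500 | T(25,11)=108254081784931500+11·63100165695775560=802355904438462660
i=26: T(26,11)=1203163392175387500+11·802355904438462660=10029078340998476760
Read S(26,11) = 10029078340998476760.

10029078340998476760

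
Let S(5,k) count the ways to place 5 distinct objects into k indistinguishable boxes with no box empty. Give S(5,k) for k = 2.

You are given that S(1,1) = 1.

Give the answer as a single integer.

15

[2] T[2,1]:1*1+0=1 · T[2,2]:2*0+1=1
[3] T[3,1]:1*1+0=1 · T[3,2]:2*1+1=3
[4] T[4,1]:1*1+0=1 · T[4,2]:2*3+1=7
[5] T[5,2]:2*7+1=15
Read S(5,2) = 15.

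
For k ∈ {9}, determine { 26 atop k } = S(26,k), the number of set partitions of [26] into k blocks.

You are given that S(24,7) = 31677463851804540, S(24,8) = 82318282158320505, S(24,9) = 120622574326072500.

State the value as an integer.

11201516780955125625

row 25: T[25][8]=8·82318282158320505+31677463851804540=690223721118368580  T[25][9]=9·120622574326072500+82318282158320505=1167921451092973005
row 26: T[26][9]=9·1167921451092973005+690223721118368580=11201516780955125625
Read S(26,9) = 11201516780955125625.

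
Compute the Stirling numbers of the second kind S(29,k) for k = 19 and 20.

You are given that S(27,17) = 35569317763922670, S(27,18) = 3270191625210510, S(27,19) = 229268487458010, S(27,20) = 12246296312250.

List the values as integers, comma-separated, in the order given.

row 28: T[28][18]=18·3270191625210510+35569317763922670=94432767017711850  T[28][19]=19·229268487458010+3270191625210510=7626292886912700  T[28][20]=20·12246296312250+229268487458010=474194413703010
row 29: T[29][19]=19·7626292886912700+94432767017711850=239332331869053150  T[29][20]=20·474194413703010+7626292886912700=17110181160972900
Read S(29,19) = 239332331869053150, S(29,20) = 17110181160972900.

239332331869053150, 17110181160972900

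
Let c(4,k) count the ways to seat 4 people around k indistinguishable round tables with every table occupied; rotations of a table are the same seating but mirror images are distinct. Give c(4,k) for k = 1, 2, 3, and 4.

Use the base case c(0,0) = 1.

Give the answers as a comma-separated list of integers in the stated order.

6, 11, 6, 1

i=1: T(1,1)=1+0·0=1
i=2: T(2,1)=0+1·1=1 | T(2,2)=1+1·0=1
i=3: T(3,1)=0+2·1=2 | T(3,2)=1+2·1=3 | T(3,3)=1+2·0=1
i=4: T(4,1)=0+3·2=6 | T(4,2)=2+3·3=11 | T(4,3)=3+3·1=6 | T(4,4)=1+3·0=1
Read c(4,1) = 6, c(4,2) = 11, c(4,3) = 6, c(4,4) = 1.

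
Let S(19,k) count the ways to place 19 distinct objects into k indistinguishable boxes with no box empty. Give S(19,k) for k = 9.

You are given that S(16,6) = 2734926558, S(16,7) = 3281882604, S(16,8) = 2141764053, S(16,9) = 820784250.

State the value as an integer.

[17] T[17,7]:7*3281882604+2734926558=25708104786 · T[17,8]:8*2141764053+3281882604=20415995028 · T[17,9]:9*820784250+2141764053=9528822303
[18] T[18,8]:8*20415995028+25708104786=189036065010 · T[18,9]:9*9528822303+20415995028=106175395755
[19] T[19,9]:9*106175395755+189036065010=1144614626805
Read S(19,9) = 1144614626805.

1144614626805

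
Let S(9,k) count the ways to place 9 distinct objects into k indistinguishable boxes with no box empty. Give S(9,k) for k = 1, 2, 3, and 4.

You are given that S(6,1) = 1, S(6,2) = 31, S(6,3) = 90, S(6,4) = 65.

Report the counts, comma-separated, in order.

row 7: T[7][1]=1·1+0=1  T[7][2]=2·31+1=63  T[7][3]=3·90+31=301  T[7][4]=4·65+90=350
row 8: T[8][1]=1·1+0=1  T[8][2]=2·63+1=127  T[8][3]=3·301+63=966  T[8][4]=4·350+301=1701
row 9: T[9][1]=1·1+0=1  T[9][2]=2·127+1=255  T[9][3]=3·966+127=3025  T[9][4]=4·1701+966=7770
Read S(9,1) = 1, S(9,2) = 255, S(9,3) = 3025, S(9,4) = 7770.

1, 255, 3025, 7770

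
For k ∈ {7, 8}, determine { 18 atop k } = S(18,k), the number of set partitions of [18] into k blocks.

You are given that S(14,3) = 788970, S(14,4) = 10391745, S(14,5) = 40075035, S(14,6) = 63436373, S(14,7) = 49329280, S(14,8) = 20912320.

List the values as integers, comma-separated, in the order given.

197462483400, 189036065010

r15: T_15,4=4×10391745+788970=42355950; T_15,5=5×40075035+10391745=210766920; T_15,6=6×63436373+40075035=420693273; T_15,7=7×49329280+63436373=408741333; T_15,8=8×20912320+49329280=216627840
r16: T_16,5=5×210766920+42355950=1096190550; T_16,6=6×420693273+210766920=2734926558; T_16,7=7×408741333+420693273=3281882604; T_16,8=8×216627840+408741333=2141764053
r17: T_17,6=6×2734926558+1096190550=17505749898; T_17,7=7×3281882604+2734926558=25708104786; T_17,8=8×2141764053+3281882604=20415995028
r18: T_18,7=7×25708104786+17505749898=197462483400; T_18,8=8×20415995028+25708104786=189036065010
Read S(18,7) = 197462483400, S(18,8) = 189036065010.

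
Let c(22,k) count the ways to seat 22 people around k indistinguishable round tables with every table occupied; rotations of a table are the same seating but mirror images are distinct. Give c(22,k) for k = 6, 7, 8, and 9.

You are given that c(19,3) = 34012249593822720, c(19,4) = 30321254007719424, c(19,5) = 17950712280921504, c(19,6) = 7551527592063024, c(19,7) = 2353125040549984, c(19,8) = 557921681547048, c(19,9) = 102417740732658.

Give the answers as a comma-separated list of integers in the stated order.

@20  (20,4):30321254007719424·19+34012249593822720→610116075740491776, (20,5):17950712280921504·19+30321254007719424→371384787345228000, (20,6):7551527592063024·19+17950712280921504→161429736530118960, (20,7):2353125040549984·19+7551527592063024→52260903362512720, (20,8):557921681547048·19+2353125040549984→12953636989943896, (20,9):102417740732658·19+557921681547048→2503858755467550
@21  (21,5):371384787345228000·20+610116075740491776→8037811822645051776, (21,6):161429736530118960·20+371384787345228000→3599979517947607200, (21,7):52260903362512720·20+161429736530118960→1206647803780373360, (21,8):12953636989943896·20+52260903362512720→311333643161390640, (21,9):2503858755467550·20+12953636989943896→63030812099294896
@22  (22,6):3599979517947607200·21+8037811822645051776→83637381699544802976, (22,7):1206647803780373360·21+3599979517947607200→28939583397335447760, (22,8):311333643161390640·21+1206647803780373360→7744654310169576800, (22,9):63030812099294896·21+311333643161390640→1634980697246583456
Read c(22,6) = 83637381699544802976, c(22,7) = 28939583397335447760, c(22,8) = 7744654310169576800, c(22,9) = 1634980697246583456.

83637381699544802976, 28939583397335447760, 7744654310169576800, 1634980697246583456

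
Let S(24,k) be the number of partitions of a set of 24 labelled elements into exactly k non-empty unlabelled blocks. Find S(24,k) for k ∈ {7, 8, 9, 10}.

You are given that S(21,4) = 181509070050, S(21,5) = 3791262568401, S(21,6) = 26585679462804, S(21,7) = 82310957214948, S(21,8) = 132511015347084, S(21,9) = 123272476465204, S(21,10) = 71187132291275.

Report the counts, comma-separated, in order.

r22: T_22,5=5×3791262568401+181509070050=19137821912055; T_22,6=6×26585679462804+3791262568401=163305339345225; T_22,7=7×82310957214948+26585679462804=602762379967440; T_22,8=8×132511015347084+82310957214948=1142399079991620; T_22,9=9×123272476465204+132511015347084=1241963303533920; T_22,10=10×71187132291275+123272476465204=835143799377954
r23: T_23,6=6×163305339345225+19137821912055=998969857983405; T_23,7=7×602762379967440+163305339345225=4382641999117305; T_23,8=8×1142399079991620+602762379967440=9741955019900400; T_23,9=9×1241963303533920+1142399079991620=12320068811796900; T_23,10=10×835143799377954+1241963303533920=9593401297313460
r24: T_24,7=7×4382641999117305+998969857983405=31677463851804540; T_24,8=8×9741955019900400+4382641999117305=82318282158320505; T_24,9=9×12320068811796900+9741955019900400=120622574326072500; T_24,10=10×9593401297313460+12320068811796900=108254081784931500
Read S(24,7) = 31677463851804540, S(24,8) = 82318282158320505, S(24,9) = 120622574326072500, S(24,10) = 108254081784931500.

31677463851804540, 82318282158320505, 120622574326072500, 108254081784931500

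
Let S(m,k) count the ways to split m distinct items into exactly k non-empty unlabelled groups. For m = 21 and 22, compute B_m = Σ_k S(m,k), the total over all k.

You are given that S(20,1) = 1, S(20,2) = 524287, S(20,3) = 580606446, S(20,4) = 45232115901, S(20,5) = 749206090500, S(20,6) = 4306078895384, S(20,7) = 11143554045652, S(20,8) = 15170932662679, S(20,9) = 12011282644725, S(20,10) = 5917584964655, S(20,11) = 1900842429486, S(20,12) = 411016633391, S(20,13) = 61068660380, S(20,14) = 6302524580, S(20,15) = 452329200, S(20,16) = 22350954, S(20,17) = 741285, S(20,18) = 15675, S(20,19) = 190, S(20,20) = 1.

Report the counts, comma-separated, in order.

474869816156751, 4506715738447323

i=21: T(21,1)=0+1·1=1 | T(21,2)=1+2·524287=1048575 | T(21,3)=524287+3·580606446=1742343625 | T(21,4)=580606446+4·45232115901=181509070050 | T(21,5)=45232115901+5·749206090500=3791262568401 | T(21,6)=749206090500+6·4306078895384=26585679462804 | T(21,7)=4306078895384+7·11143554045652=82310957214948 | T(21,8)=11143554045652+8·15170932662679=132511015347084 | T(21,9)=15170932662679+9·12011282644725=123272476465204 | T(21,10)=12011282644725+10·5917584964655=71187132291275 | T(21,11)=5917584964655+11·1900842429486=26826851689001 | T(21,12)=1900842429486+12·411016633391=6833042030178 | T(21,13)=411016633391+13·61068660380=1204909218331 | T(21,14)=61068660380+14·6302524580=149304004500 | T(21,15)=6302524580+15·452329200=13087462580 | T(21,16)=452329200+16·22350954=809944464 | T(21,17)=22350954+17·741285=34952799 | T(21,18)=741285+18·15675=1023435 | T(21,19)=15675+19·190=19285 | T(21,20)=190+20·1=210 | T(21,21)=1+21·0=1
i=22: T(22,1)=0+1·1=1 | T(22,2)=1+2·1048575=2097151 | T(22,3)=1048575+3·1742343625=5228079450 | T(22,4)=1742343625+4·181509070050=727778623825 | T(22,5)=181509070050+5·3791262568401=19137821912055 | T(22,6)=3791262568401+6·26585679462804=163305339345225 | T(22,7)=26585679462804+7·82310957214948=602762379967440 | T(22,8)=82310957214948+8·132511015347084=1142399079991620 | T(22,9)=132511015347084+9·123272476465204=1241963303533920 | T(22,10)=123272476465204+10·71187132291275=835143799377954 | T(22,11)=71187132291275+11·26826851689001=366282500870286 | T(22,12)=26826851689001+12·6833042030178=108823356051137 | T(22,13)=6833042030178+13·1204909218331=22496861868481 | T(22,14)=1204909218331+14·149304004500=3295165281331 | T(22,15)=149304004500+15·13087462580=345615943200 | T(22,16)=13087462580+16·809944464=26046574004 | T(22,17)=809944464+17·34952799=1404142047 | T(22,18)=34952799+18·1023435=53374629 | T(22,19)=1023435+19·19285=1389850 | T(22,20)=19285+20·210=23485 | T(22,21)=210+21·1=231 | T(22,22)=1+22·0=1
B_21 = ΣS(21,k) = 1+1048575+1742343625+181509070050+3791262568401+26585679462804+82310957214948+132511015347084+123272476465204+71187132291275+26826851689001+6833042030178+1204909218331+149304004500+13087462580+809944464+34952799+1023435+19285+210+1 = 474869816156751
B_22 = ΣS(22,k) = 1+2097151+5228079450+727778623825+19137821912055+163305339345225+602762379967440+1142399079991620+1241963303533920+835143799377954+366282500870286+108823356051137+22496861868481+3295165281331+345615943200+26046574004+1404142047+53374629+1389850+23485+231+1 = 4506715738447323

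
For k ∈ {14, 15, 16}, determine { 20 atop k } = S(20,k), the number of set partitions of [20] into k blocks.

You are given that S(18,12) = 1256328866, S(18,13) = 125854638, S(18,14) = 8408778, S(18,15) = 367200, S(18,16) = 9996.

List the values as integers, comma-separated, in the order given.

6302524580, 452329200, 22350954

[19] T[19,13]:13*125854638+1256328866=2892439160 · T[19,14]:14*8408778+125854638=243577530 · T[19,15]:15*367200+8408778=13916778 · T[19,16]:16*9996+367200=527136
[20] T[20,14]:14*243577530+2892439160=6302524580 · T[20,15]:15*13916778+243577530=452329200 · T[20,16]:16*527136+13916778=22350954
Read S(20,14) = 6302524580, S(20,15) = 452329200, S(20,16) = 22350954.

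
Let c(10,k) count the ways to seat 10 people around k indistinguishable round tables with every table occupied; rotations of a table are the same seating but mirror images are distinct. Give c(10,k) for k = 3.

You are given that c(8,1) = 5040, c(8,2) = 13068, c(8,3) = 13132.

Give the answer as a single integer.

i=9: T(9,2)=5040+8·13068=109584 | T(9,3)=13068+8·13132=118124
i=10: T(10,3)=109584+9·118124=1172700
Read c(10,3) = 1172700.

1172700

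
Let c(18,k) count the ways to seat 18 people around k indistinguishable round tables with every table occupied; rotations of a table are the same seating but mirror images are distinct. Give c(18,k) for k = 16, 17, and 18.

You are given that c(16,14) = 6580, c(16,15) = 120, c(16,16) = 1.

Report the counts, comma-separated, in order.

[17] T[17,15]:16*120+6580=8500 · T[17,16]:16*1+120=136 · T[17,17]:16*0+1=1
[18] T[18,16]:17*136+8500=10812 · T[18,17]:17*1+136=153 · T[18,18]:17*0+1=1
Read c(18,16) = 10812, c(18,17) = 153, c(18,18) = 1.

10812, 153, 1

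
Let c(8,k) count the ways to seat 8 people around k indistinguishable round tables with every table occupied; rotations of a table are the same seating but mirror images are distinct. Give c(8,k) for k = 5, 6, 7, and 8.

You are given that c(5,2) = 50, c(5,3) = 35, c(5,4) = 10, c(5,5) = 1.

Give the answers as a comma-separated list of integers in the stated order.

1960, 322, 28, 1

[6] T[6,3]:5*35+50=225 · T[6,4]:5*10+35=85 · T[6,5]:5*1+10=15 · T[6,6]:5*0+1=1
[7] T[7,4]:6*85+225=735 · T[7,5]:6*15+85=175 · T[7,6]:6*1+15=21 · T[7,7]:6*0+1=1
[8] T[8,5]:7*175+735=1960 · T[8,6]:7*21+175=322 · T[8,7]:7*1+21=28 · T[8,8]:7*0+1=1
Read c(8,5) = 1960, c(8,6) = 322, c(8,7) = 28, c(8,8) = 1.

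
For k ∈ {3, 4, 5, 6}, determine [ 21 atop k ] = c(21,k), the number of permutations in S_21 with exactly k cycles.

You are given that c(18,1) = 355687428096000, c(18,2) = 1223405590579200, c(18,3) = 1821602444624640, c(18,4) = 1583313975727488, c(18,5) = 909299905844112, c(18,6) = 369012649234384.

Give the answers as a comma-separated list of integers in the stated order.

13803759753640704000, 12870931245150988800, 8037811822645051776, 3599979517947607200

r19: T_19,1=18×355687428096000+0=6402373705728000; T_19,2=18×1223405590579200+355687428096000=22376988058521600; T_19,3=18×1821602444624640+1223405590579200=34012249593822720; T_19,4=18×1583313975727488+1821602444624640=30321254007719424; T_19,5=18×909299905844112+1583313975727488=17950712280921504; T_19,6=18×369012649234384+909299905844112=7551527592063024
r20: T_20,2=19×22376988058521600+6402373705728000=431565146817638400; T_20,3=19×34012249593822720+22376988058521600=668609730341153280; T_20,4=19×30321254007719424+34012249593822720=610116075740491776; T_20,5=19×17950712280921504+30321254007719424=371384787345228000; T_20,6=19×7551527592063024+17950712280921504=161429736530118960
r21: T_21,3=20×668609730341153280+431565146817638400=13803759753640704000; T_21,4=20×610116075740491776+668609730341153280=12870931245150988800; T_21,5=20×371384787345228000+610116075740491776=8037811822645051776; T_21,6=20×161429736530118960+371384787345228000=3599979517947607200
Read c(21,3) = 13803759753640704000, c(21,4) = 12870931245150988800, c(21,5) = 8037811822645051776, c(21,6) = 3599979517947607200.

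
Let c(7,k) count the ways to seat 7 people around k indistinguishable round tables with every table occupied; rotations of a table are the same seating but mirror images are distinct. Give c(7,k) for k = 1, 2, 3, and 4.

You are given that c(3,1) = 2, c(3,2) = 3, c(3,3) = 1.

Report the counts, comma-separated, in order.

720, 1764, 1624, 735

i=4: T(4,1)=0+3·2=6 | T(4,2)=2+3·3=11 | T(4,3)=3+3·1=6 | T(4,4)=1+3·0=1
i=5: T(5,1)=0+4·6=24 | T(5,2)=6+4·11=50 | T(5,3)=11+4·6=35 | T(5,4)=6+4·1=10
i=6: T(6,1)=0+5·24=120 | T(6,2)=24+5·50=274 | T(6,3)=50+5·35=225 | T(6,4)=35+5·10=85
i=7: T(7,1)=0+6·120=720 | T(7,2)=120+6·274=1764 | T(7,3)=274+6·225=1624 | T(7,4)=225+6·85=735
Read c(7,1) = 720, c(7,2) = 1764, c(7,3) = 1624, c(7,4) = 735.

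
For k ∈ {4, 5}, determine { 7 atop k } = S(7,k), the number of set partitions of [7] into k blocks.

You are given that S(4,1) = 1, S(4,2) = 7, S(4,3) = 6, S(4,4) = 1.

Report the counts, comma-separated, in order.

350, 140

i=5: T(5,2)=1+2·7=15 | T(5,3)=7+3·6=25 | T(5,4)=6+4·1=10 | T(5,5)=1+5·0=1
i=6: T(6,3)=15+3·25=90 | T(6,4)=25+4·10=65 | T(6,5)=10+5·1=15
i=7: T(7,4)=90+4·65=350 | T(7,5)=65+5·15=140
Read S(7,4) = 350, S(7,5) = 140.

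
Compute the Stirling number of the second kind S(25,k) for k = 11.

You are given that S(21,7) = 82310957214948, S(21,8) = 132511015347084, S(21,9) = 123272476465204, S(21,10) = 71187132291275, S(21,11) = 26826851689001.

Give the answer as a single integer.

802355904438462660

[22] T[22,8]:8*132511015347084+82310957214948=1142399079991620 · T[22,9]:9*123272476465204+132511015347084=1241963303533920 · T[22,10]:10*71187132291275+123272476465204=835143799377954 · T[22,11]:11*26826851689001+71187132291275=366282500870286
[23] T[23,9]:9*1241963303533920+1142399079991620=12320068811796900 · T[23,10]:10*835143799377954+1241963303533920=9593401297313460 · T[23,11]:11*366282500870286+835143799377954=4864251308951100
[24] T[24,10]:10*9593401297313460+12320068811796900=108254081784931500 · T[24,11]:11*4864251308951100+9593401297313460=63100165695775560
[25] T[25,11]:11*63100165695775560+108254081784931500=802355904438462660
Read S(25,11) = 802355904438462660.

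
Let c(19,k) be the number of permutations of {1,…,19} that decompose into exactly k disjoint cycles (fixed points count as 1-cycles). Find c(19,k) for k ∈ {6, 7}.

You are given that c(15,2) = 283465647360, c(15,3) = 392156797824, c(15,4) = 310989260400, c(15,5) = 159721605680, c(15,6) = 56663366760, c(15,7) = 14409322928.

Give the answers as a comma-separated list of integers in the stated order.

7551527592063024, 2353125040549984

row 16: T[16][3]=15·392156797824+283465647360=6165817614720  T[16][4]=15·310989260400+392156797824=5056995703824  T[16][5]=15·159721605680+310989260400=2706813345600  T[16][6]=15·56663366760+159721605680=1009672107080  T[16][7]=15·14409322928+56663366760=272803210680
row 17: T[17][4]=16·5056995703824+6165817614720=87077748875904  T[17][5]=16·2706813345600+5056995703824=48366009233424  T[17][6]=16·1009672107080+2706813345600=18861567058880  T[17][7]=16·272803210680+1009672107080=5374523477960
row 18: T[18][5]=17·48366009233424+87077748875904=909299905844112  T[18][6]=17·18861567058880+48366009233424=369012649234384  T[18][7]=17·5374523477960+18861567058880=110228466184200
row 19: T[19][6]=18·369012649234384+909299905844112=7551527592063024  T[19][7]=18·110228466184200+369012649234384=2353125040549984
Read c(19,6) = 7551527592063024, c(19,7) = 2353125040549984.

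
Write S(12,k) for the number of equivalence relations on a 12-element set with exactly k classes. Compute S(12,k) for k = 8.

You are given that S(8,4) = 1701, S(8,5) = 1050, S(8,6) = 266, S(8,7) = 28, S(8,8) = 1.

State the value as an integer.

159027

@9  (9,5):1050·5+1701→6951, (9,6):266·6+1050→2646, (9,7):28·7+266→462, (9,8):1·8+28→36
@10  (10,6):2646·6+6951→22827, (10,7):462·7+2646→5880, (10,8):36·8+462→750
@11  (11,7):5880·7+22827→63987, (11,8):750·8+5880→11880
@12  (12,8):11880·8+63987→159027
Read S(12,8) = 159027.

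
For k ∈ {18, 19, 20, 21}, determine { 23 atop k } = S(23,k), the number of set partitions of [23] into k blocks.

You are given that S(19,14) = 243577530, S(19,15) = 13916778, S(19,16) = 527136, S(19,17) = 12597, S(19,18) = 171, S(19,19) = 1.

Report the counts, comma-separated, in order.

2364885369, 79781779, 1859550, 28336

row 20: T[20][15]=15·13916778+243577530=452329200  T[20][16]=16·527136+13916778=22350954  T[20][17]=17·12597+527136=741285  T[20][18]=18·171+12597=15675  T[20][19]=19·1+171=190  T[20][20]=20·0+1=1
row 21: T[21][16]=16·22350954+452329200=809944464  T[21][17]=17·741285+22350954=34952799  T[21][18]=18·15675+741285=1023435  T[21][19]=19·190+15675=19285  T[21][20]=20·1+190=210  T[21][21]=21·0+1=1
row 22: T[22][17]=17·34952799+809944464=1404142047  T[22][18]=18·1023435+34952799=53374629  T[22][19]=19·19285+1023435=1389850  T[22][20]=20·210+19285=23485  T[22][21]=21·1+210=231
row 23: T[23][18]=18·53374629+1404142047=2364885369  T[23][19]=19·1389850+53374629=79781779  T[23][20]=20·23485+1389850=1859550  T[23][21]=21·231+23485=28336
Read S(23,18) = 2364885369, S(23,19) = 79781779, S(23,20) = 1859550, S(23,21) = 28336.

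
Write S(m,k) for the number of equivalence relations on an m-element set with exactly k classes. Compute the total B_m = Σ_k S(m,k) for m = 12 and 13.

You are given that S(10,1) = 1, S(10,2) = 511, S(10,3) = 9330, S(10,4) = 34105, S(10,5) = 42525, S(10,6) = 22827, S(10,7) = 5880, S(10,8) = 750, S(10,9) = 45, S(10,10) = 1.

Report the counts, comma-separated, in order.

4213597, 27644437

@11  (11,1):1·1+0→1, (11,2):511·2+1→1023, (11,3):9330·3+511→28501, (11,4):34105·4+9330→145750, (11,5):42525·5+34105→246730, (11,6):22827·6+42525→179487, (11,7):5880·7+22827→63987, (11,8):750·8+5880→11880, (11,9):45·9+750→1155, (11,10):1·10+45→55, (11,11):0·11+1→1
@12  (12,1):1·1+0→1, (12,2):1023·2+1→2047, (12,3):28501·3+1023→86526, (12,4):145750·4+28501→611501, (12,5):246730·5+145750→1379400, (12,6):179487·6+246730→1323652, (12,7):63987·7+179487→627396, (12,8):11880·8+63987→159027, (12,9):1155·9+11880→22275, (12,10):55·10+1155→1705, (12,11):1·11+55→66, (12,12):0·12+1→1
@13  (13,1):1·1+0→1, (13,2):2047·2+1→4095, (13,3):86526·3+2047→261625, (13,4):611501·4+86526→2532530, (13,5):1379400·5+611501→7508501, (13,6):1323652·6+1379400→9321312, (13,7):627396·7+1323652→5715424, (13,8):159027·8+627396→1899612, (13,9):22275·9+159027→359502, (13,10):1705·10+22275→39325, (13,11):66·11+1705→2431, (13,12):1·12+66→78, (13,13):0·13+1→1
B_12 = ΣS(12,k) = 1+2047+86526+611501+1379400+1323652+627396+159027+22275+1705+66+1 = 4213597
B_13 = ΣS(13,k) = 1+4095+261625+2532530+7508501+9321312+5715424+1899612+359502+39325+2431+78+1 = 27644437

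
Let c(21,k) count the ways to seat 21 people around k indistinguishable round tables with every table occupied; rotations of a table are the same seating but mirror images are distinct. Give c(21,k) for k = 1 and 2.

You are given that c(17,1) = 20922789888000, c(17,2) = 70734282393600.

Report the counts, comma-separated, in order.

[18] T[18,1]:17*20922789888000+0=355687428096000 · T[18,2]:17*70734282393600+20922789888000=1223405590579200
[19] T[19,1]:18*355687428096000+0=6402373705728000 · T[19,2]:18*1223405590579200+355687428096000=22376988058521600
[20] T[20,1]:19*6402373705728000+0=121645100408832000 · T[20,2]:19*22376988058521600+6402373705728000=431565146817638400
[21] T[21,1]:20*121645100408832000+0=2432902008176640000 · T[21,2]:20*431565146817638400+121645100408832000=8752948036761600000
Read c(21,1) = 2432902008176640000, c(21,2) = 8752948036761600000.

2432902008176640000, 8752948036761600000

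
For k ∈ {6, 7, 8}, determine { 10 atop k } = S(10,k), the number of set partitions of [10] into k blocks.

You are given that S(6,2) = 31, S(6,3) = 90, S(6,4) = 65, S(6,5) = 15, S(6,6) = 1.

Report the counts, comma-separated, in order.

22827, 5880, 750

r7: T_7,3=3×90+31=301; T_7,4=4×65+90=350; T_7,5=5×15+65=140; T_7,6=6×1+15=21; T_7,7=7×0+1=1
r8: T_8,4=4×350+301=1701; T_8,5=5×140+350=1050; T_8,6=6×21+140=266; T_8,7=7×1+21=28; T_8,8=8×0+1=1
r9: T_9,5=5×1050+1701=6951; T_9,6=6×266+1050=2646; T_9,7=7×28+266=462; T_9,8=8×1+28=36
r10: T_10,6=6×2646+6951=22827; T_10,7=7×462+2646=5880; T_10,8=8×36+462=750
Read S(10,6) = 22827, S(10,7) = 5880, S(10,8) = 750.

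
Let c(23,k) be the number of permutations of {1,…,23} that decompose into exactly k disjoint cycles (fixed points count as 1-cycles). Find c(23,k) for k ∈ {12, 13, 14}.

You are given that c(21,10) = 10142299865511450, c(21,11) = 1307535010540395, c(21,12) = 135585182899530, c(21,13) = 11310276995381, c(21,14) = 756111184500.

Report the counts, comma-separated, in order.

r22: T_22,11=21×1307535010540395+10142299865511450=37600535086859745; T_22,12=21×135585182899530+1307535010540395=4154823851430525; T_22,13=21×11310276995381+135585182899530=373100999802531; T_22,14=21×756111184500+11310276995381=27188611869881
r23: T_23,12=22×4154823851430525+37600535086859745=129006659818331295; T_23,13=22×373100999802531+4154823851430525=12363045847086207; T_23,14=22×27188611869881+373100999802531=971250460939913
Read c(23,12) = 129006659818331295, c(23,13) = 12363045847086207, c(23,14) = 971250460939913.

129006659818331295, 12363045847086207, 971250460939913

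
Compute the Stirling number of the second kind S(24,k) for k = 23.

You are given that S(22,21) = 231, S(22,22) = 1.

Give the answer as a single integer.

276

[23] T[23,22]:22*1+231=253 · T[23,23]:23*0+1=1
[24] T[24,23]:23*1+253=276
Read S(24,23) = 276.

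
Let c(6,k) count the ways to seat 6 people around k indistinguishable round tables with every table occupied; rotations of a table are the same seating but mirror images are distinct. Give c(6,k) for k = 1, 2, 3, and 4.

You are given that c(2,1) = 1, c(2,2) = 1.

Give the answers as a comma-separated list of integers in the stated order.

120, 274, 225, 85

@3  (3,1):1·2+0→2, (3,2):1·2+1→3, (3,3):0·2+1→1
@4  (4,1):2·3+0→6, (4,2):3·3+2→11, (4,3):1·3+3→6, (4,4):0·3+1→1
@5  (5,1):6·4+0→24, (5,2):11·4+6→50, (5,3):6·4+11→35, (5,4):1·4+6→10
@6  (6,1):24·5+0→120, (6,2):50·5+24→274, (6,3):35·5+50→225, (6,4):10·5+35→85
Read c(6,1) = 120, c(6,2) = 274, c(6,3) = 225, c(6,4) = 85.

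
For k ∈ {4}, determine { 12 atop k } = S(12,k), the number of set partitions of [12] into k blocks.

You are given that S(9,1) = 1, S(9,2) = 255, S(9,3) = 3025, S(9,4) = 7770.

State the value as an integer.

i=10: T(10,2)=1+2·255=511 | T(10,3)=255+3·3025=9330 | T(10,4)=3025+4·7770=34105
i=11: T(11,3)=511+3·9330=28501 | T(11,4)=9330+4·34105=145750
i=12: T(12,4)=28501+4·145750=611501
Read S(12,4) = 611501.

611501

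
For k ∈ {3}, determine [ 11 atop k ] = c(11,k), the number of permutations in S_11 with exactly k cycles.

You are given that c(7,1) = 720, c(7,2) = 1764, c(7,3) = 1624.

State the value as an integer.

i=8: T(8,1)=0+7·720=5040 | T(8,2)=720+7·1764=13068 | T(8,3)=1764+7·1624=13132
i=9: T(9,1)=0+8·5040=40320 | T(9,2)=5040+8·13068=109584 | T(9,3)=13068+8·13132=118124
i=10: T(10,2)=40320+9·109584=1026576 | T(10,3)=109584+9·118124=1172700
i=11: T(11,3)=1026576+10·1172700=12753576
Read c(11,3) = 12753576.

12753576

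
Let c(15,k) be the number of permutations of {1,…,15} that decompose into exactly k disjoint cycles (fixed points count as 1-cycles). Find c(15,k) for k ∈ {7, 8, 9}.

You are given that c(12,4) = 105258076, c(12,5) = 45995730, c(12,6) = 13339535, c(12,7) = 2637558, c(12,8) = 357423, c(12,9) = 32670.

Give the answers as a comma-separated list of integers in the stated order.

row 13: T[13][5]=12·45995730+105258076=657206836  T[13][6]=12·13339535+45995730=206070150  T[13][7]=12·2637558+13339535=44990231  T[13][8]=12·357423+2637558=6926634  T[13][9]=12·32670+357423=749463
row 14: T[14][6]=13·206070150+657206836=3336118786  T[14][7]=13·44990231+206070150=790943153  T[14][8]=13·6926634+44990231=135036473  T[14][9]=13·749463+6926634=16669653
row 15: T[15][7]=14·790943153+3336118786=14409322928  T[15][8]=14·135036473+790943153=2681453775  T[15][9]=14·16669653+135036473=368411615
Read c(15,7) = 14409322928, c(15,8) = 2681453775, c(15,9) = 368411615.

14409322928, 2681453775, 368411615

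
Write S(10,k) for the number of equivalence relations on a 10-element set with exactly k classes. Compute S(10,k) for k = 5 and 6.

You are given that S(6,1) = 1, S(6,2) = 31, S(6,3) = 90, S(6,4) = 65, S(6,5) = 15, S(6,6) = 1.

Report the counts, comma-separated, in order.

@7  (7,2):31·2+1→63, (7,3):90·3+31→301, (7,4):65·4+90→350, (7,5):15·5+65→140, (7,6):1·6+15→21
@8  (8,3):301·3+63→966, (8,4):350·4+301→1701, (8,5):140·5+350→1050, (8,6):21·6+140→266
@9  (9,4):1701·4+966→7770, (9,5):1050·5+1701→6951, (9,6):266·6+1050→2646
@10  (10,5):6951·5+7770→42525, (10,6):2646·6+6951→22827
Read S(10,5) = 42525, S(10,6) = 22827.

42525, 22827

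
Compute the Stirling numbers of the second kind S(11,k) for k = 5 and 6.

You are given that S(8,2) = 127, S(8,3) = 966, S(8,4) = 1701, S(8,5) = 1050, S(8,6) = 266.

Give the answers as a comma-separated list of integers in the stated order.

@9  (9,3):966·3+127→3025, (9,4):1701·4+966→7770, (9,5):1050·5+1701→6951, (9,6):266·6+1050→2646
@10  (10,4):7770·4+3025→34105, (10,5):6951·5+7770→42525, (10,6):2646·6+6951→22827
@11  (11,5):42525·5+34105→246730, (11,6):22827·6+42525→179487
Read S(11,5) = 246730, S(11,6) = 179487.

246730, 179487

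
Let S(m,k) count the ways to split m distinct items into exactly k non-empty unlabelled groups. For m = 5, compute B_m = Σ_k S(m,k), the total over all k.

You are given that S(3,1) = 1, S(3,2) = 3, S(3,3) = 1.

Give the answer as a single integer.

52

row 4: T[4][1]=1·1+0=1  T[4][2]=2·3+1=7  T[4][3]=3·1+3=6  T[4][4]=4·0+1=1
row 5: T[5][1]=1·1+0=1  T[5][2]=2·7+1=15  T[5][3]=3·6+7=25  T[5][4]=4·1+6=10  T[5][5]=5·0+1=1
B_5 = ΣS(5,k) = 1+15+25+10+1 = 52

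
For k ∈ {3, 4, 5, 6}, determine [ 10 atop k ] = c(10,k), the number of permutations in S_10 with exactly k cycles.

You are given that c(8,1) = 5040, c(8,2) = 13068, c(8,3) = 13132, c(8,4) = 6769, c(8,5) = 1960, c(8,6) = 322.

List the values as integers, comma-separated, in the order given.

@9  (9,2):13068·8+5040→109584, (9,3):13132·8+13068→118124, (9,4):6769·8+13132→67284, (9,5):1960·8+6769→22449, (9,6):322·8+1960→4536
@10  (10,3):118124·9+109584→1172700, (10,4):67284·9+118124→723680, (10,5):22449·9+67284→269325, (10,6):4536·9+22449→63273
Read c(10,3) = 1172700, c(10,4) = 723680, c(10,5) = 269325, c(10,6) = 63273.

1172700, 723680, 269325, 63273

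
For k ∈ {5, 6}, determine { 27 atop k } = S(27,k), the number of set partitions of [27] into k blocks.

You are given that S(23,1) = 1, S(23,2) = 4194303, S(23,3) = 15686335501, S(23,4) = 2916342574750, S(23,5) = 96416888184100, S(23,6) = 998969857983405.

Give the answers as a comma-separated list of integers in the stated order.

61338207158409090, 1359801318005044551

i=24: T(24,2)=1+2·4194303=8388607 | T(24,3)=4194303+3·15686335501=47063200806 | T(24,4)=15686335501+4·2916342574750=11681056634501 | T(24,5)=2916342574750+5·96416888184100=485000783495250 | T(24,6)=96416888184100+6·998969857983405=6090236036084530
i=25: T(25,3)=8388607+3·47063200806=141197991025 | T(25,4)=47063200806+4·11681056634501=46771289738810 | T(25,5)=11681056634501+5·485000783495250=2436684974110751 | T(25,6)=485000783495250+6·6090236036084530=37026417000002430
i=26: T(26,4)=141197991025+4·46771289738810=187226356946265 | T(26,5)=46771289738810+5·2436684974110751=12230196160292565 | T(26,6)=2436684974110751+6·37026417000002430=224595186974125331
i=27: T(27,5)=187226356946265+5·12230196160292565=61338207158409090 | T(27,6)=12230196160292565+6·224595186974125331=1359801318005044551
Read S(27,5) = 61338207158409090, S(27,6) = 1359801318005044551.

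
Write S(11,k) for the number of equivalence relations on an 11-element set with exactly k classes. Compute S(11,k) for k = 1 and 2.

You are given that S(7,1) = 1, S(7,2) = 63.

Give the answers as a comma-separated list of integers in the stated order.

1, 1023

i=8: T(8,1)=0+1·1=1 | T(8,2)=1+2·63=127
i=9: T(9,1)=0+1·1=1 | T(9,2)=1+2·127=255
i=10: T(10,1)=0+1·1=1 | T(10,2)=1+2·255=511
i=11: T(11,1)=0+1·1=1 | T(11,2)=1+2·511=1023
Read S(11,1) = 1, S(11,2) = 1023.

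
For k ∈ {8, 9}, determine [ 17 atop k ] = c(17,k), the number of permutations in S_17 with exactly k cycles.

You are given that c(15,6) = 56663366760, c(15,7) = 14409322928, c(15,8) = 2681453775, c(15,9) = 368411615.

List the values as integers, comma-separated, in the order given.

1146901283528, 185953177553

r16: T_16,7=15×14409322928+56663366760=272803210680; T_16,8=15×2681453775+14409322928=54631129553; T_16,9=15×368411615+2681453775=8207628000
r17: T_17,8=16×54631129553+272803210680=1146901283528; T_17,9=16×8207628000+54631129553=185953177553
Read c(17,8) = 1146901283528, c(17,9) = 185953177553.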